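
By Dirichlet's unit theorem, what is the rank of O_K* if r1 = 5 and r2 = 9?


By Dirichlet's unit theorem:
rank = r1 + r2 - 1
= 5 + 9 - 1
= 13

13


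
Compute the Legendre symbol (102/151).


p = 151 is prime, so compute (102/151) with the reciprocity algorithm (Jacobi-symbol steps: pull out 2s via (2/n), flip via reciprocity, reduce):
  pull out 2: (2/151) = +1  (since 151 mod 8 = 7)
  reciprocity: (51/151) -> -(151/51)
  reduce: (49/51)
  reciprocity: (49/51) -> +(51/49)
  reduce: (2/49)
  pull out 2: (2/49) = +1  (since 49 mod 8 = 1)
  (1/49) = 1
Product of signs = -1
(102/151) = -1

-1


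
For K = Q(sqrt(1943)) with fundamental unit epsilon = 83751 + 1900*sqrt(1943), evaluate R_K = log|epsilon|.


epsilon = 83751 + 1900*sqrt(1943)
= 167502.0000
R = ln(167502.0000)
= 12.0288

12.0288


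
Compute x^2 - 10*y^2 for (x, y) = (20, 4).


x^2 - d*y^2
= 20^2 - 10*4^2
= 400 - 160
= 240

240


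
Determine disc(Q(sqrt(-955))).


For K = Q(sqrt(d)) with d squarefree: disc(K) = d if d = 1 mod 4, and disc(K) = 4d if d = 2 or 3 mod 4.
Here d = -955, and d mod 4 = 1.
d = 1 mod 4 (O_K = Z[(1+sqrt(d))/2]), so disc(K) = d = -955

-955


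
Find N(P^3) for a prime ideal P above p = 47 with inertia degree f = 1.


N(P^a) = p^(a*f)
= 47^(3*1)
= 47^3
= 103823

103823


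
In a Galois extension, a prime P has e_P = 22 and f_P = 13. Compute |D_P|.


|D_P| = e * f
= 22 * 13
= 286

286


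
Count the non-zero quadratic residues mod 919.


For prime p, the number of non-zero quadratic residues is (p-1)/2.
= (919-1)/2
= 459

459


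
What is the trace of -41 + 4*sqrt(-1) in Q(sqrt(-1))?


Tr(a + b*sqrt(d)) = (a + b*sqrt(d)) + (a - b*sqrt(d)) = 2a
= 2 * (-41)
= -82

-82


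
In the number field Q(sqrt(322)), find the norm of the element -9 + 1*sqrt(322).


N(a + b*sqrt(d)) = a^2 - d*b^2
= (-9)^2 - (322)*(1)^2
= 81 - 322
= -241

-241


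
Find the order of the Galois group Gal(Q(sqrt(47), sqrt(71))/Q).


The 2 square roots of distinct primes are multiplicatively independent over Q,
so [K:Q] = 2^2 and Gal(K/Q) is isomorphic to (Z/2Z)^2.
|Gal| = 2^2 = 4

4


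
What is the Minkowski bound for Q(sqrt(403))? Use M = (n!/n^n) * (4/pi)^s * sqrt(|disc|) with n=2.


d = 403, d mod 4 = 3, so disc(K) = 4d = 1612; |disc(K)| = 1612
Real quadratic field, so n = 2, s = r2 = 0, r1 = 2
M = (n!/n^n) * (4/pi)^s * sqrt(|disc(K)|) = (2!/2^2) * (4/pi)^0 * sqrt(1612)
= 0.5 * 1.000000 * 40.149720
= 20.0749

20.0749


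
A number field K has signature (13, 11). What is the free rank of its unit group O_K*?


By Dirichlet's unit theorem:
rank = r1 + r2 - 1
= 13 + 11 - 1
= 23

23


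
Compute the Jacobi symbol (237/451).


Compute (237/451) via quadratic reciprocity:
  reciprocity: (237/451) -> +(451/237)
  reduce: (214/237)
  pull out 2: (2/237) = -1  (since 237 mod 8 = 5)
  reciprocity: (107/237) -> +(237/107)
  reduce: (23/107)
  reciprocity: (23/107) -> -(107/23)
  reduce: (15/23)
  reciprocity: (15/23) -> -(23/15)
  reduce: (8/15)
  pull out 2: (2/15) = +1  (since 15 mod 8 = 7)
  pull out 2: (2/15) = +1  (since 15 mod 8 = 7)
  pull out 2: (2/15) = +1  (since 15 mod 8 = 7)
  (1/15) = 1
Product of signs = -1

-1


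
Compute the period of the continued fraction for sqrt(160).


Run the CF algorithm for sqrt(160).
a_0 = floor(sqrt(160)) = 12; set m_0=0, q_0=1.
Recurrence: m' = q*a - m,  q' = (d - m'^2)/q,  a' = floor((a_0 + m')/q').
  step 1: m=12, q=16, a=1
  step 2: m=4, q=9, a=1
  step 3: m=5, q=15, a=1
  step 4: m=10, q=4, a=5
  step 5: m=10, q=15, a=1
  step 6: m=5, q=9, a=1
  step 7: m=4, q=16, a=1
  step 8: m=12, q=1, a=24
a_8 = 2*a_0 = 24, so the period closes here.
sqrt(160) = [12; 1, 1, 1, 5, 1, 1, 1, 24]
Period length = 8

8


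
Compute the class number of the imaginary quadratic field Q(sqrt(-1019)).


K = Q(sqrt(-1019)). d mod 4 = 1, so D = disc(K) = d = -1019
h(K) equals the number of primitive reduced positive-definite forms (a, b, c) = a*x^2 + b*x*y + c*y^2 with b^2 - 4ac = D,
where reduced means |b| <= a <= c, with b >= 0 whenever |b| = a or a = c, and primitive means gcd(a, b, c) = 1.
Reduced forces 3a^2 <= |D| = 1019, so 1 <= a <= 18; b must have the parity of D, and c = (b^2 - D)/(4a) must be an integer >= a.
Enumerate a = 1..18, b in [-a, a]:
  a=1: (1, 1, 255)  [1]
  a=2: none
  a=3: (3, -1, 85), (3, 1, 85)  [2]
  a=4: none
  a=5: (5, -1, 51), (5, 1, 51)  [2]
  a=6..8: none
  a=9: (9, -5, 29), (9, 5, 29)  [2]
  a=10: none
  a=11: (11, -9, 25), (11, 9, 25)  [2]
  a=12..14: none
  a=15: (15, -11, 19), (15, -1, 17), (15, 1, 17), (15, 11, 19)  [4]
  a=16..18: none
Total reduced forms: 1 + 2 + 2 + 2 + 2 + 4 = 13
h = 13

13


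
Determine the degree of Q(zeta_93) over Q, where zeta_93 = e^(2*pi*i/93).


The degree equals Euler's totient phi(93).
93 = 3 * 31
phi(93) = 60

60


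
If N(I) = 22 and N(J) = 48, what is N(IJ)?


N(IJ) = N(I) * N(J)
= 22 * 48
= 1056

1056


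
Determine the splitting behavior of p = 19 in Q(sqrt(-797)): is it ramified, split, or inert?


K = Q(sqrt(-797)). Since d mod 4 = 3, disc(K) = -3188.
Check p | disc: -3188 mod 19 = 4.
p does not divide disc. Compute Legendre symbol (d/p):
1^((19-1)/2) mod 19 = 1
(d/p) = 1, so p splits: (p) = P*P' with e=1, f=1, g=2.
Therefore p is split.

split


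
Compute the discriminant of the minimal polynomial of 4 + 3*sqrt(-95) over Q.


The element 4 + 3*sqrt(-95) has minimal polynomial:
x^2 - 8*x + 871
Discriminant = (-8)^2 - 4*(871)
= 64 - 3484
= -3420

-3420


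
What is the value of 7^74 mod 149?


p = 149 is prime and the exponent is (p-1)/2 = 74, so by Euler's criterion 7^74 = (7/149) = +1 or -1 mod 149.
Compute by square-and-multiply:
  74 = 64 + 8 + 2 (binary 1001010)
  Repeated squaring mod 149: 7^1 = 7, 7^2 = 49, 7^4 = 17, 7^8 = 140, 7^16 = 81, 7^32 = 5, 7^64 = 25
  7^74 = 7^64 * 7^8 * 7^2 = 25 * 140 * 49 mod 149
    25 * 140 = 3500 = 73 mod 149
    73 * 49 = 3577 = 1 mod 149
  7^74 = 1 mod 149
Result 1: 7 is a quadratic residue mod 149.
7^74 mod 149 = 1

1


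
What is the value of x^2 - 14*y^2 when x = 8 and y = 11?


x^2 - d*y^2
= 8^2 - 14*11^2
= 64 - 1694
= -1630

-1630


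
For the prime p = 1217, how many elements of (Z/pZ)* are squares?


For prime p, the number of non-zero quadratic residues is (p-1)/2.
= (1217-1)/2
= 608

608


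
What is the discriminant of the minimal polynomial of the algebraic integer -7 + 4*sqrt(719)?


The element -7 + 4*sqrt(719) has minimal polynomial:
x^2 + 14*x - 11455
Discriminant = (14)^2 - 4*(-11455)
= 196 + 45820
= 46016

46016


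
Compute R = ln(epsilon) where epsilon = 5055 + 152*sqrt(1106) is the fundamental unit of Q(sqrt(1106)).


epsilon = 5055 + 152*sqrt(1106)
= 10109.9999
R = ln(10109.9999)
= 9.2213

9.2213


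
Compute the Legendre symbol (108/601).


p = 601 is prime, so compute (108/601) with the reciprocity algorithm (Jacobi-symbol steps: pull out 2s via (2/n), flip via reciprocity, reduce):
  pull out 2: (2/601) = +1  (since 601 mod 8 = 1)
  pull out 2: (2/601) = +1  (since 601 mod 8 = 1)
  reciprocity: (27/601) -> +(601/27)
  reduce: (7/27)
  reciprocity: (7/27) -> -(27/7)
  reduce: (6/7)
  pull out 2: (2/7) = +1  (since 7 mod 8 = 7)
  reciprocity: (3/7) -> -(7/3)
  reduce: (1/3)
  (1/3) = 1
Product of signs = 1
(108/601) = 1

1


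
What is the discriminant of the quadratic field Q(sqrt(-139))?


For K = Q(sqrt(d)) with d squarefree: disc(K) = d if d = 1 mod 4, and disc(K) = 4d if d = 2 or 3 mod 4.
Here d = -139, and d mod 4 = 1.
d = 1 mod 4 (O_K = Z[(1+sqrt(d))/2]), so disc(K) = d = -139

-139


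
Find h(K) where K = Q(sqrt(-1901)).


K = Q(sqrt(-1901)). d mod 4 = 3, so D = disc(K) = 4d = -7604
h(K) equals the number of primitive reduced positive-definite forms (a, b, c) = a*x^2 + b*x*y + c*y^2 with b^2 - 4ac = D,
where reduced means |b| <= a <= c, with b >= 0 whenever |b| = a or a = c, and primitive means gcd(a, b, c) = 1.
Reduced forces 3a^2 <= |D| = 7604, so 1 <= a <= 50; b must have the parity of D, and c = (b^2 - D)/(4a) must be an integer >= a.
Enumerate a = 1..50, b in [-a, a]:
  a=1: (1, 0, 1901)  [1]
  a=2: (2, 2, 951)  [1]
  a=3: (3, -2, 634), (3, 2, 634)  [2]
  a=4: none
  a=5: (5, -4, 381), (5, 4, 381)  [2]
  a=6: (6, -2, 317), (6, 2, 317)  [2]
  a=7..8: none
  a=9: (9, -8, 213), (9, 8, 213)  [2]
  a=10: (10, -6, 191), (10, 6, 191)  [2]
  a=11..12: none
  a=13: (13, -12, 149), (13, 12, 149)  [2]
  a=14: none
  a=15: (15, -14, 130), (15, -4, 127), (15, 4, 127), (15, 14, 130)  [4]
  a=16..17: none
  a=18: (18, -10, 107), (18, 10, 107)  [2]
  a=19..22: none
  a=23: (23, -20, 87), (23, 20, 87)  [2]
  a=24: none
  a=25: (25, -14, 78), (25, 14, 78)  [2]
  a=26: (26, -14, 75), (26, 14, 75)  [2]
  a=27: (27, -8, 71), (27, 8, 71)  [2]
  a=28: none
  a=29: (29, -20, 69), (29, 20, 69)  [2]
  a=30: (30, -26, 69), (30, -14, 65), (30, 14, 65), (30, 26, 69)  [4]
  a=31..38: none
  a=39: (39, -38, 58), (39, -14, 50), (39, 14, 50), (39, 38, 58)  [4]
  a=40..44: none
  a=45: (45, -44, 53), (45, -26, 46), (45, 26, 46), (45, 44, 53)  [4]
  a=46..50: none
Total reduced forms: 1 + 1 + 2 + 2 + 2 + 2 + 2 + 2 + 4 + 2 + 2 + 2 + 2 + 2 + 2 + 4 + 4 + 4 = 42
h = 42

42


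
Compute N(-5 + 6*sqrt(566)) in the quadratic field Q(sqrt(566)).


N(a + b*sqrt(d)) = a^2 - d*b^2
= (-5)^2 - (566)*(6)^2
= 25 - 20376
= -20351

-20351


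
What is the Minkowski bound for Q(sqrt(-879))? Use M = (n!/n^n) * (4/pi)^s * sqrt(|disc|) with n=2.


d = -879, d mod 4 = 1, so disc(K) = d = -879; |disc(K)| = 879
Imaginary quadratic field, so n = 2, s = r2 = 1, r1 = 0
M = (n!/n^n) * (4/pi)^s * sqrt(|disc(K)|) = (2!/2^2) * (4/pi)^1 * sqrt(879)
= 0.5 * 1.273240 * 29.647934
= 18.8745

18.8745


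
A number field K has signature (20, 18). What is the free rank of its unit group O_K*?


By Dirichlet's unit theorem:
rank = r1 + r2 - 1
= 20 + 18 - 1
= 37

37


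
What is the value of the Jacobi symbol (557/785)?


Compute (557/785) via quadratic reciprocity:
  reciprocity: (557/785) -> +(785/557)
  reduce: (228/557)
  pull out 2: (2/557) = -1  (since 557 mod 8 = 5)
  pull out 2: (2/557) = -1  (since 557 mod 8 = 5)
  reciprocity: (57/557) -> +(557/57)
  reduce: (44/57)
  pull out 2: (2/57) = +1  (since 57 mod 8 = 1)
  pull out 2: (2/57) = +1  (since 57 mod 8 = 1)
  reciprocity: (11/57) -> +(57/11)
  reduce: (2/11)
  pull out 2: (2/11) = -1  (since 11 mod 8 = 3)
  (1/11) = 1
Product of signs = -1

-1


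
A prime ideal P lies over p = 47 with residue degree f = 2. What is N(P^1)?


N(P^a) = p^(a*f)
= 47^(1*2)
= 47^2
= 2209

2209


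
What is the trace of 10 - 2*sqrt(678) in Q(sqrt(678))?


Tr(a + b*sqrt(d)) = (a + b*sqrt(d)) + (a - b*sqrt(d)) = 2a
= 2 * (10)
= 20

20


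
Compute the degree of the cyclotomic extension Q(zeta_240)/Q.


The degree equals Euler's totient phi(240).
240 = 2^4 * 3 * 5
phi(240) = 64

64


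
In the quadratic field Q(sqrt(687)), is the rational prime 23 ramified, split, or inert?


K = Q(sqrt(687)). Since d mod 4 = 3, disc(K) = 2748.
Check p | disc: 2748 mod 23 = 11.
p does not divide disc. Compute Legendre symbol (d/p):
20^((23-1)/2) mod 23 = -1
(d/p) = -1, so p is inert: (p) stays prime with e=1, f=2, g=1.
Therefore p is inert.

inert


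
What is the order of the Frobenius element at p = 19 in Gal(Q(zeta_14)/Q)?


The Frobenius at p in Gal(Q(zeta_n)/Q) = (Z/nZ)* is the class of p, so its order is ord_14(19), the smallest k >= 1 with 19^k = 1 mod 14.
n = 14 = 2 * 7, phi(14) = 6; the order divides phi(n).
Divisors of 6: 1, 2, 3, 6
Repeated squaring mod 14: 19^1 = 5, 19^2 = 11, 19^4 = 9
Test divisors in increasing order:
  k=1: 19^1 = 5 mod 14
  k=2: 19^2 = 11 mod 14
  k=3: 19^3 = 11 * 5 = 13 mod 14
  k=6: 19^6 = 9 * 11 = 1 mod 14  <- first divisor giving 1
Order = 6

6


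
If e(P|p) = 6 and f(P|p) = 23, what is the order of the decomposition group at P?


|D_P| = e * f
= 6 * 23
= 138

138


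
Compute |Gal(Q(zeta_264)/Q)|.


|Gal(Q(zeta_264)/Q)| = phi(264)
= 80

80


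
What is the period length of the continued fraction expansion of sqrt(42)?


Run the CF algorithm for sqrt(42).
a_0 = floor(sqrt(42)) = 6; set m_0=0, q_0=1.
Recurrence: m' = q*a - m,  q' = (d - m'^2)/q,  a' = floor((a_0 + m')/q').
  step 1: m=6, q=6, a=2
  step 2: m=6, q=1, a=12
a_2 = 2*a_0 = 12, so the period closes here.
sqrt(42) = [6; 2, 12]
Period length = 2

2


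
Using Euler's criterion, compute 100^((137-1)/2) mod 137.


p = 137 is prime and the exponent is (p-1)/2 = 68, so by Euler's criterion 100^68 = (100/137) = +1 or -1 mod 137.
Compute by square-and-multiply:
  68 = 64 + 4 (binary 1000100)
  Repeated squaring mod 137: 100^1 = 100, 100^2 = 136, 100^4 = 1, 100^8 = 1, 100^16 = 1, 100^32 = 1, 100^64 = 1
  100^68 = 100^64 * 100^4 = 1 * 1 mod 137
    1 * 1 = 1 = 1 mod 137
  100^68 = 1 mod 137
Result 1: 100 is a quadratic residue mod 137.
100^68 mod 137 = 1

1


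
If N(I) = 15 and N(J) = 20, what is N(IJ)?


N(IJ) = N(I) * N(J)
= 15 * 20
= 300

300


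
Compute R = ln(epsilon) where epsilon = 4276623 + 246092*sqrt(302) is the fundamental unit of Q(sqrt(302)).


epsilon = 4276623 + 246092*sqrt(302)
= 8.5532e+06
R = ln(8.5532e+06)
= 15.9618

15.9618


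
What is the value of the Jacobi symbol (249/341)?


Compute (249/341) via quadratic reciprocity:
  reciprocity: (249/341) -> +(341/249)
  reduce: (92/249)
  pull out 2: (2/249) = +1  (since 249 mod 8 = 1)
  pull out 2: (2/249) = +1  (since 249 mod 8 = 1)
  reciprocity: (23/249) -> +(249/23)
  reduce: (19/23)
  reciprocity: (19/23) -> -(23/19)
  reduce: (4/19)
  pull out 2: (2/19) = -1  (since 19 mod 8 = 3)
  pull out 2: (2/19) = -1  (since 19 mod 8 = 3)
  (1/19) = 1
Product of signs = -1

-1


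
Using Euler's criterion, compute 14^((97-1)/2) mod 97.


p = 97 is prime and the exponent is (p-1)/2 = 48, so by Euler's criterion 14^48 = (14/97) = +1 or -1 mod 97.
Compute by square-and-multiply:
  48 = 32 + 16 (binary 110000)
  Repeated squaring mod 97: 14^1 = 14, 14^2 = 2, 14^4 = 4, 14^8 = 16, 14^16 = 62, 14^32 = 61
  14^48 = 14^32 * 14^16 = 61 * 62 mod 97
    61 * 62 = 3782 = 96 mod 97
  14^48 = 96 mod 97
Result 96 = p - 1 = -1 mod 97: 14 is a quadratic non-residue mod 97. As a residue in [0, p-1] the value is 96.
14^48 mod 97 = 96

96


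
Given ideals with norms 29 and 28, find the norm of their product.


N(IJ) = N(I) * N(J)
= 29 * 28
= 812

812


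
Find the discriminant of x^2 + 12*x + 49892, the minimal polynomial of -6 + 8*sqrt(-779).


The element -6 + 8*sqrt(-779) has minimal polynomial:
x^2 + 12*x + 49892
Discriminant = (12)^2 - 4*(49892)
= 144 - 199568
= -199424

-199424


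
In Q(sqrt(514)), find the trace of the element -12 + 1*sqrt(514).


Tr(a + b*sqrt(d)) = (a + b*sqrt(d)) + (a - b*sqrt(d)) = 2a
= 2 * (-12)
= -24

-24


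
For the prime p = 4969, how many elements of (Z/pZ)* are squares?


For prime p, the number of non-zero quadratic residues is (p-1)/2.
= (4969-1)/2
= 2484

2484


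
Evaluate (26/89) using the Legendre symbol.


p = 89 is prime, so compute (26/89) with the reciprocity algorithm (Jacobi-symbol steps: pull out 2s via (2/n), flip via reciprocity, reduce):
  pull out 2: (2/89) = +1  (since 89 mod 8 = 1)
  reciprocity: (13/89) -> +(89/13)
  reduce: (11/13)
  reciprocity: (11/13) -> +(13/11)
  reduce: (2/11)
  pull out 2: (2/11) = -1  (since 11 mod 8 = 3)
  (1/11) = 1
Product of signs = -1
(26/89) = -1

-1


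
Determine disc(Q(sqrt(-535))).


For K = Q(sqrt(d)) with d squarefree: disc(K) = d if d = 1 mod 4, and disc(K) = 4d if d = 2 or 3 mod 4.
Here d = -535, and d mod 4 = 1.
d = 1 mod 4 (O_K = Z[(1+sqrt(d))/2]), so disc(K) = d = -535

-535


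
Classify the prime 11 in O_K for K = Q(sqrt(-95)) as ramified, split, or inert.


K = Q(sqrt(-95)). Since d mod 4 = 1, disc(K) = -95.
Check p | disc: -95 mod 11 = 4.
p does not divide disc. Compute Legendre symbol (d/p):
4^((11-1)/2) mod 11 = 1
(d/p) = 1, so p splits: (p) = P*P' with e=1, f=1, g=2.
Therefore p is split.

split


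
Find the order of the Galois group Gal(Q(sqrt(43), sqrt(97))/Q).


The 2 square roots of distinct primes are multiplicatively independent over Q,
so [K:Q] = 2^2 and Gal(K/Q) is isomorphic to (Z/2Z)^2.
|Gal| = 2^2 = 4

4


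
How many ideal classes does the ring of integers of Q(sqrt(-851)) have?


K = Q(sqrt(-851)). d mod 4 = 1, so D = disc(K) = d = -851
h(K) equals the number of primitive reduced positive-definite forms (a, b, c) = a*x^2 + b*x*y + c*y^2 with b^2 - 4ac = D,
where reduced means |b| <= a <= c, with b >= 0 whenever |b| = a or a = c, and primitive means gcd(a, b, c) = 1.
Reduced forces 3a^2 <= |D| = 851, so 1 <= a <= 16; b must have the parity of D, and c = (b^2 - D)/(4a) must be an integer >= a.
Enumerate a = 1..16, b in [-a, a]:
  a=1: (1, 1, 213)  [1]
  a=2: none
  a=3: (3, -1, 71), (3, 1, 71)  [2]
  a=4: none
  a=5: (5, -3, 43), (5, 3, 43)  [2]
  a=6..8: none
  a=9: (9, -7, 25), (9, 7, 25)  [2]
  a=10..14: none
  a=15: (15, -13, 17), (15, 7, 15), (15, 13, 17)  [3]
  a=16: none
Total reduced forms: 1 + 2 + 2 + 2 + 3 = 10
h = 10

10


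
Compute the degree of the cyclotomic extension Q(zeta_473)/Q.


The degree equals Euler's totient phi(473).
473 = 11 * 43
phi(473) = 420

420


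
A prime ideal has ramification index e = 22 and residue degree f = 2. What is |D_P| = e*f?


|D_P| = e * f
= 22 * 2
= 44

44


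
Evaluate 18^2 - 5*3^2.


x^2 - d*y^2
= 18^2 - 5*3^2
= 324 - 45
= 279

279


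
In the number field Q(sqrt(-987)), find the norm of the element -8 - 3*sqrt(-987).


N(a + b*sqrt(d)) = a^2 - d*b^2
= (-8)^2 - (-987)*(-3)^2
= 64 + 8883
= 8947

8947


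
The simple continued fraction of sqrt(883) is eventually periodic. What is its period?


Run the CF algorithm for sqrt(883).
a_0 = floor(sqrt(883)) = 29; set m_0=0, q_0=1.
Recurrence: m' = q*a - m,  q' = (d - m'^2)/q,  a' = floor((a_0 + m')/q').
  step 1: m=29, q=42, a=1
  step 2: m=13, q=17, a=2
  step 3: m=21, q=26, a=1
  step 4: m=5, q=33, a=1
  step 5: m=28, q=3, a=19
  step 6: m=29, q=14, a=4
  step 7: m=27, q=11, a=5
  step 8: m=28, q=9, a=6
  step 9: m=26, q=23, a=2
  step 10: m=20, q=21, a=2
  step 11: m=22, q=19, a=2
  step 12: m=16, q=33, a=1
  step 13: m=17, q=18, a=2
  step 14: m=19, q=29, a=1
  step 15: m=10, q=27, a=1
  step 16: m=17, q=22, a=2
  step 17: m=27, q=7, a=8
  step 18: m=29, q=6, a=9
  step 19: m=25, q=43, a=1
  step 20: m=18, q=13, a=3
  step 21: m=21, q=34, a=1
  step 22: m=13, q=21, a=2
  step 23: m=29, q=2, a=29
  step 24: m=29, q=21, a=2
  step 25: m=13, q=34, a=1
  step 26: m=21, q=13, a=3
  step 27: m=18, q=43, a=1
  step 28: m=25, q=6, a=9
  step 29: m=29, q=7, a=8
  step 30: m=27, q=22, a=2
  step 31: m=17, q=27, a=1
  step 32: m=10, q=29, a=1
  step 33: m=19, q=18, a=2
  step 34: m=17, q=33, a=1
  step 35: m=16, q=19, a=2
  step 36: m=22, q=21, a=2
  step 37: m=20, q=23, a=2
  step 38: m=26, q=9, a=6
  step 39: m=28, q=11, a=5
  step 40: m=27, q=14, a=4
  step 41: m=29, q=3, a=19
  step 42: m=28, q=33, a=1
  step 43: m=5, q=26, a=1
  step 44: m=21, q=17, a=2
  step 45: m=13, q=42, a=1
  step 46: m=29, q=1, a=58
a_46 = 2*a_0 = 58, so the period closes here.
sqrt(883) = [29; 1, 2, 1, 1, 19, 4, 5, 6, 2, 2, 2, 1, 2, 1, 1, 2, 8, 9, 1, 3, 1, 2, 29, 2, 1, 3, 1, 9, 8, 2, 1, 1, 2, 1, 2, 2, 2, 6, 5, 4, 19, 1, 1, 2, 1, 58]
Period length = 46

46


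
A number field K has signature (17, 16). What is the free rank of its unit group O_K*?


By Dirichlet's unit theorem:
rank = r1 + r2 - 1
= 17 + 16 - 1
= 32

32


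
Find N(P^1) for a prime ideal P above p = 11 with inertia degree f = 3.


N(P^a) = p^(a*f)
= 11^(1*3)
= 11^3
= 1331

1331


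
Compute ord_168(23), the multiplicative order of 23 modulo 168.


We want ord_168(23), the smallest k >= 1 with 23^k = 1 mod 168.
n = 168 = 2^3 * 3 * 7, phi(168) = 48; the order divides phi(n).
Divisors of 48: 1, 2, 3, 4, 6, 8, 12, 16, 24, 48
Repeated squaring mod 168: 23^1 = 23, 23^2 = 25, 23^4 = 121, 23^8 = 25, 23^16 = 121, 23^32 = 25
Test divisors in increasing order:
  k=1: 23^1 = 23 mod 168
  k=2: 23^2 = 25 mod 168
  k=3: 23^3 = 25 * 23 = 71 mod 168
  k=4: 23^4 = 121 mod 168
  k=6: 23^6 = 121 * 25 = 1 mod 168  <- first divisor giving 1
Order = 6

6


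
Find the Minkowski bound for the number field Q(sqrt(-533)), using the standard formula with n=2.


d = -533, d mod 4 = 3, so disc(K) = 4d = -2132; |disc(K)| = 2132
Imaginary quadratic field, so n = 2, s = r2 = 1, r1 = 0
M = (n!/n^n) * (4/pi)^s * sqrt(|disc(K)|) = (2!/2^2) * (4/pi)^1 * sqrt(2132)
= 0.5 * 1.273240 * 46.173586
= 29.3950

29.3950


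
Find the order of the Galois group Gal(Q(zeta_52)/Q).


|Gal(Q(zeta_52)/Q)| = phi(52)
= 24

24


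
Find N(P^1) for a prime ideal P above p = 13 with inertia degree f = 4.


N(P^a) = p^(a*f)
= 13^(1*4)
= 13^4
= 28561

28561


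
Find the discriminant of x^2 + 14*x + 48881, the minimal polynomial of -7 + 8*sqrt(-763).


The element -7 + 8*sqrt(-763) has minimal polynomial:
x^2 + 14*x + 48881
Discriminant = (14)^2 - 4*(48881)
= 196 - 195524
= -195328

-195328


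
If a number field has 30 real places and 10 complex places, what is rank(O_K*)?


By Dirichlet's unit theorem:
rank = r1 + r2 - 1
= 30 + 10 - 1
= 39

39


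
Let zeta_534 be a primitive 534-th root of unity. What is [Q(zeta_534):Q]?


The degree equals Euler's totient phi(534).
534 = 2 * 3 * 89
phi(534) = 176

176


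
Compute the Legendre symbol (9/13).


p = 13 is prime, so compute (9/13) with the reciprocity algorithm (Jacobi-symbol steps: pull out 2s via (2/n), flip via reciprocity, reduce):
  reciprocity: (9/13) -> +(13/9)
  reduce: (4/9)
  pull out 2: (2/9) = +1  (since 9 mod 8 = 1)
  pull out 2: (2/9) = +1  (since 9 mod 8 = 1)
  (1/9) = 1
Product of signs = 1
(9/13) = 1

1


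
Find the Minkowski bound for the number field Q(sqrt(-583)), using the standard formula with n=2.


d = -583, d mod 4 = 1, so disc(K) = d = -583; |disc(K)| = 583
Imaginary quadratic field, so n = 2, s = r2 = 1, r1 = 0
M = (n!/n^n) * (4/pi)^s * sqrt(|disc(K)|) = (2!/2^2) * (4/pi)^1 * sqrt(583)
= 0.5 * 1.273240 * 24.145393
= 15.3714

15.3714


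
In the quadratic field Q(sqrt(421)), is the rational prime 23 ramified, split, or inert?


K = Q(sqrt(421)). Since d mod 4 = 1, disc(K) = 421.
Check p | disc: 421 mod 23 = 7.
p does not divide disc. Compute Legendre symbol (d/p):
7^((23-1)/2) mod 23 = -1
(d/p) = -1, so p is inert: (p) stays prime with e=1, f=2, g=1.
Therefore p is inert.

inert


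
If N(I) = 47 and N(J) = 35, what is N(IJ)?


N(IJ) = N(I) * N(J)
= 47 * 35
= 1645

1645


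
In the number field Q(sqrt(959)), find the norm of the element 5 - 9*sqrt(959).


N(a + b*sqrt(d)) = a^2 - d*b^2
= (5)^2 - (959)*(-9)^2
= 25 - 77679
= -77654

-77654


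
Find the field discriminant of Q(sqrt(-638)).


For K = Q(sqrt(d)) with d squarefree: disc(K) = d if d = 1 mod 4, and disc(K) = 4d if d = 2 or 3 mod 4.
Here d = -638, and d mod 4 = 2.
d = 2 mod 4, not 1 (O_K = Z[sqrt(d)]), so disc(K) = 4d = 4 * (-638) = -2552

-2552


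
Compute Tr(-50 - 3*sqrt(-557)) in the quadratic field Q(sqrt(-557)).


Tr(a + b*sqrt(d)) = (a + b*sqrt(d)) + (a - b*sqrt(d)) = 2a
= 2 * (-50)
= -100

-100


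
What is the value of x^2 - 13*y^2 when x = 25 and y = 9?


x^2 - d*y^2
= 25^2 - 13*9^2
= 625 - 1053
= -428

-428


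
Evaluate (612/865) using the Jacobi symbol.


Compute (612/865) via quadratic reciprocity:
  pull out 2: (2/865) = +1  (since 865 mod 8 = 1)
  pull out 2: (2/865) = +1  (since 865 mod 8 = 1)
  reciprocity: (153/865) -> +(865/153)
  reduce: (100/153)
  pull out 2: (2/153) = +1  (since 153 mod 8 = 1)
  pull out 2: (2/153) = +1  (since 153 mod 8 = 1)
  reciprocity: (25/153) -> +(153/25)
  reduce: (3/25)
  reciprocity: (3/25) -> +(25/3)
  reduce: (1/3)
  (1/3) = 1
Product of signs = 1

1


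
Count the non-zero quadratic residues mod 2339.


For prime p, the number of non-zero quadratic residues is (p-1)/2.
= (2339-1)/2
= 1169

1169


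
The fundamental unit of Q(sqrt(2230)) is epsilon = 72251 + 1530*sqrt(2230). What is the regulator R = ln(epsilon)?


epsilon = 72251 + 1530*sqrt(2230)
= 144502.0000
R = ln(144502.0000)
= 11.8810

11.8810


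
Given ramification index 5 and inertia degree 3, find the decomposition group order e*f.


|D_P| = e * f
= 5 * 3
= 15

15


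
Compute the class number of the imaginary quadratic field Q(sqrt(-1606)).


K = Q(sqrt(-1606)). d mod 4 = 2, so D = disc(K) = 4d = -6424
h(K) equals the number of primitive reduced positive-definite forms (a, b, c) = a*x^2 + b*x*y + c*y^2 with b^2 - 4ac = D,
where reduced means |b| <= a <= c, with b >= 0 whenever |b| = a or a = c, and primitive means gcd(a, b, c) = 1.
Reduced forces 3a^2 <= |D| = 6424, so 1 <= a <= 46; b must have the parity of D, and c = (b^2 - D)/(4a) must be an integer >= a.
Enumerate a = 1..46, b in [-a, a]:
  a=1: (1, 0, 1606)  [1]
  a=2: (2, 0, 803)  [1]
  a=3..4: none
  a=5: (5, -4, 322), (5, 4, 322)  [2]
  a=6: none
  a=7: (7, -4, 230), (7, 4, 230)  [2]
  a=8..9: none
  a=10: (10, -4, 161), (10, 4, 161)  [2]
  a=11: (11, 0, 146)  [1]
  a=12..13: none
  a=14: (14, -4, 115), (14, 4, 115)  [2]
  a=15..16: none
  a=17: (17, -6, 95), (17, 6, 95)  [2]
  a=18: none
  a=19: (19, -6, 85), (19, 6, 85)  [2]
  a=20..21: none
  a=22: (22, 0, 73)  [1]
  a=23: (23, -4, 70), (23, 4, 70)  [2]
  a=24: none
  a=25: (25, -24, 70), (25, 24, 70)  [2]
  a=26..33: none
  a=34: (34, -28, 53), (34, 28, 53)  [2]
  a=35: (35, -24, 50), (35, -4, 46), (35, 4, 46), (35, 24, 50)  [4]
  a=36..37: none
  a=38: (38, -32, 49), (38, 32, 49)  [2]
  a=39..46: none
Total reduced forms: 1 + 1 + 2 + 2 + 2 + 1 + 2 + 2 + 2 + 1 + 2 + 2 + 2 + 4 + 2 = 28
h = 28

28


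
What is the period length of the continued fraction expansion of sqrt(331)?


Run the CF algorithm for sqrt(331).
a_0 = floor(sqrt(331)) = 18; set m_0=0, q_0=1.
Recurrence: m' = q*a - m,  q' = (d - m'^2)/q,  a' = floor((a_0 + m')/q').
  step 1: m=18, q=7, a=5
  step 2: m=17, q=6, a=5
  step 3: m=13, q=27, a=1
  step 4: m=14, q=5, a=6
  step 5: m=16, q=15, a=2
  step 6: m=14, q=9, a=3
  step 7: m=13, q=18, a=1
  step 8: m=5, q=17, a=1
  step 9: m=12, q=11, a=2
  step 10: m=10, q=21, a=1
  step 11: m=11, q=10, a=2
  step 12: m=9, q=25, a=1
  step 13: m=16, q=3, a=11
  step 14: m=17, q=14, a=2
  step 15: m=11, q=15, a=1
  step 16: m=4, q=21, a=1
  step 17: m=17, q=2, a=17
  step 18: m=17, q=21, a=1
  step 19: m=4, q=15, a=1
  step 20: m=11, q=14, a=2
  step 21: m=17, q=3, a=11
  step 22: m=16, q=25, a=1
  step 23: m=9, q=10, a=2
  step 24: m=11, q=21, a=1
  step 25: m=10, q=11, a=2
  step 26: m=12, q=17, a=1
  step 27: m=5, q=18, a=1
  step 28: m=13, q=9, a=3
  step 29: m=14, q=15, a=2
  step 30: m=16, q=5, a=6
  step 31: m=14, q=27, a=1
  step 32: m=13, q=6, a=5
  step 33: m=17, q=7, a=5
  step 34: m=18, q=1, a=36
a_34 = 2*a_0 = 36, so the period closes here.
sqrt(331) = [18; 5, 5, 1, 6, 2, 3, 1, 1, 2, 1, 2, 1, 11, 2, 1, 1, 17, 1, 1, 2, 11, 1, 2, 1, 2, 1, 1, 3, 2, 6, 1, 5, 5, 36]
Period length = 34

34


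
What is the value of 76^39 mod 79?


p = 79 is prime and the exponent is (p-1)/2 = 39, so by Euler's criterion 76^39 = (76/79) = +1 or -1 mod 79.
Compute by square-and-multiply:
  39 = 32 + 4 + 2 + 1 (binary 100111)
  Repeated squaring mod 79: 76^1 = 76, 76^2 = 9, 76^4 = 2, 76^8 = 4, 76^16 = 16, 76^32 = 19
  76^39 = 76^32 * 76^4 * 76^2 * 76^1 = 19 * 2 * 9 * 76 mod 79
    19 * 2 = 38 = 38 mod 79
    38 * 9 = 342 = 26 mod 79
    26 * 76 = 1976 = 1 mod 79
  76^39 = 1 mod 79
Result 1: 76 is a quadratic residue mod 79.
76^39 mod 79 = 1

1


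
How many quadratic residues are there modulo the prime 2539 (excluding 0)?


For prime p, the number of non-zero quadratic residues is (p-1)/2.
= (2539-1)/2
= 1269

1269


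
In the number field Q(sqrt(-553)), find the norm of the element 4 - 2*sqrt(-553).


N(a + b*sqrt(d)) = a^2 - d*b^2
= (4)^2 - (-553)*(-2)^2
= 16 + 2212
= 2228

2228


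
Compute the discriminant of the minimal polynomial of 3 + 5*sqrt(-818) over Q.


The element 3 + 5*sqrt(-818) has minimal polynomial:
x^2 - 6*x + 20459
Discriminant = (-6)^2 - 4*(20459)
= 36 - 81836
= -81800

-81800


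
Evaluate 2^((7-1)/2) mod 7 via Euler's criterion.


p = 7 is prime and the exponent is (p-1)/2 = 3, so by Euler's criterion 2^3 = (2/7) = +1 or -1 mod 7.
Compute by square-and-multiply:
  3 = 2 + 1 (binary 11)
  Repeated squaring mod 7: 2^1 = 2, 2^2 = 4
  2^3 = 2^2 * 2^1 = 4 * 2 mod 7
    4 * 2 = 8 = 1 mod 7
  2^3 = 1 mod 7
Result 1: 2 is a quadratic residue mod 7.
2^3 mod 7 = 1

1


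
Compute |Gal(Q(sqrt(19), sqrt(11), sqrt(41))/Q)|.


The 3 square roots of distinct primes are multiplicatively independent over Q,
so [K:Q] = 2^3 and Gal(K/Q) is isomorphic to (Z/2Z)^3.
|Gal| = 2^3 = 8

8


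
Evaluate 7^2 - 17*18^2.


x^2 - d*y^2
= 7^2 - 17*18^2
= 49 - 5508
= -5459

-5459


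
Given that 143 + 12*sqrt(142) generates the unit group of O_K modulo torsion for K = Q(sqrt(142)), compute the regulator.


epsilon = 143 + 12*sqrt(142)
= 285.9965
R = ln(285.9965)
= 5.6560

5.6560


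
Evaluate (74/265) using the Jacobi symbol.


Compute (74/265) via quadratic reciprocity:
  pull out 2: (2/265) = +1  (since 265 mod 8 = 1)
  reciprocity: (37/265) -> +(265/37)
  reduce: (6/37)
  pull out 2: (2/37) = -1  (since 37 mod 8 = 5)
  reciprocity: (3/37) -> +(37/3)
  reduce: (1/3)
  (1/3) = 1
Product of signs = -1

-1


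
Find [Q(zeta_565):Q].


The degree equals Euler's totient phi(565).
565 = 5 * 113
phi(565) = 448

448


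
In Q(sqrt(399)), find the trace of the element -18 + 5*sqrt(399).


Tr(a + b*sqrt(d)) = (a + b*sqrt(d)) + (a - b*sqrt(d)) = 2a
= 2 * (-18)
= -36

-36


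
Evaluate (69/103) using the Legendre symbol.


p = 103 is prime, so compute (69/103) with the reciprocity algorithm (Jacobi-symbol steps: pull out 2s via (2/n), flip via reciprocity, reduce):
  reciprocity: (69/103) -> +(103/69)
  reduce: (34/69)
  pull out 2: (2/69) = -1  (since 69 mod 8 = 5)
  reciprocity: (17/69) -> +(69/17)
  reduce: (1/17)
  (1/17) = 1
Product of signs = -1
(69/103) = -1

-1


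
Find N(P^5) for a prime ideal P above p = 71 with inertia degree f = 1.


N(P^a) = p^(a*f)
= 71^(5*1)
= 71^5
= 1804229351

1804229351


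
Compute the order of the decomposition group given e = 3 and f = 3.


|D_P| = e * f
= 3 * 3
= 9

9


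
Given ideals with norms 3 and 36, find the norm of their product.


N(IJ) = N(I) * N(J)
= 3 * 36
= 108

108


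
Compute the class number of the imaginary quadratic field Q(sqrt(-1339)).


K = Q(sqrt(-1339)). d mod 4 = 1, so D = disc(K) = d = -1339
h(K) equals the number of primitive reduced positive-definite forms (a, b, c) = a*x^2 + b*x*y + c*y^2 with b^2 - 4ac = D,
where reduced means |b| <= a <= c, with b >= 0 whenever |b| = a or a = c, and primitive means gcd(a, b, c) = 1.
Reduced forces 3a^2 <= |D| = 1339, so 1 <= a <= 21; b must have the parity of D, and c = (b^2 - D)/(4a) must be an integer >= a.
Enumerate a = 1..21, b in [-a, a]:
  a=1: (1, 1, 335)  [1]
  a=2..4: none
  a=5: (5, -1, 67), (5, 1, 67)  [2]
  a=6..10: none
  a=11: (11, -5, 31), (11, 5, 31)  [2]
  a=12: none
  a=13: (13, 13, 29)  [1]
  a=14..16: none
  a=17: (17, -15, 23), (17, 15, 23)  [2]
  a=18..21: none
Total reduced forms: 1 + 2 + 2 + 1 + 2 = 8
h = 8

8


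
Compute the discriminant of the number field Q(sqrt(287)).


For K = Q(sqrt(d)) with d squarefree: disc(K) = d if d = 1 mod 4, and disc(K) = 4d if d = 2 or 3 mod 4.
Here d = 287, and d mod 4 = 3.
d = 3 mod 4, not 1 (O_K = Z[sqrt(d)]), so disc(K) = 4d = 4 * (287) = 1148

1148


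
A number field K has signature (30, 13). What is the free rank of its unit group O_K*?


By Dirichlet's unit theorem:
rank = r1 + r2 - 1
= 30 + 13 - 1
= 42

42


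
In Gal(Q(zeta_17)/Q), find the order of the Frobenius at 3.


The Frobenius at p in Gal(Q(zeta_n)/Q) = (Z/nZ)* is the class of p, so its order is ord_17(3), the smallest k >= 1 with 3^k = 1 mod 17.
n = 17 = 17, phi(17) = 16; the order divides phi(n).
Divisors of 16: 1, 2, 4, 8, 16
Repeated squaring mod 17: 3^1 = 3, 3^2 = 9, 3^4 = 13, 3^8 = 16, 3^16 = 1
Test divisors in increasing order:
  k=1: 3^1 = 3 mod 17
  k=2: 3^2 = 9 mod 17
  k=4: 3^4 = 13 mod 17
  k=8: 3^8 = 16 mod 17
  k=16: 3^16 = 1 mod 17  <- first divisor giving 1
Order = 16

16


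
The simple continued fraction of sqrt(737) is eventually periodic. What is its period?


Run the CF algorithm for sqrt(737).
a_0 = floor(sqrt(737)) = 27; set m_0=0, q_0=1.
Recurrence: m' = q*a - m,  q' = (d - m'^2)/q,  a' = floor((a_0 + m')/q').
  step 1: m=27, q=8, a=6
  step 2: m=21, q=37, a=1
  step 3: m=16, q=13, a=3
  step 4: m=23, q=16, a=3
  step 5: m=25, q=7, a=7
  step 6: m=24, q=23, a=2
  step 7: m=22, q=11, a=4
  step 8: m=22, q=23, a=2
  step 9: m=24, q=7, a=7
  step 10: m=25, q=16, a=3
  step 11: m=23, q=13, a=3
  step 12: m=16, q=37, a=1
  step 13: m=21, q=8, a=6
  step 14: m=27, q=1, a=54
a_14 = 2*a_0 = 54, so the period closes here.
sqrt(737) = [27; 6, 1, 3, 3, 7, 2, 4, 2, 7, 3, 3, 1, 6, 54]
Period length = 14

14


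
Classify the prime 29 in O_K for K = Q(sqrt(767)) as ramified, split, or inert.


K = Q(sqrt(767)). Since d mod 4 = 3, disc(K) = 3068.
Check p | disc: 3068 mod 29 = 23.
p does not divide disc. Compute Legendre symbol (d/p):
13^((29-1)/2) mod 29 = 1
(d/p) = 1, so p splits: (p) = P*P' with e=1, f=1, g=2.
Therefore p is split.

split


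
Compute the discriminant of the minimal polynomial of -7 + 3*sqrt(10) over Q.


The element -7 + 3*sqrt(10) has minimal polynomial:
x^2 + 14*x - 41
Discriminant = (14)^2 - 4*(-41)
= 196 + 164
= 360

360


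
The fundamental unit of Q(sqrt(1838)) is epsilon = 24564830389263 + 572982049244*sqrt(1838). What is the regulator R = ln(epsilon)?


epsilon = 24564830389263 + 572982049244*sqrt(1838)
= 4.9130e+13
R = ln(4.9130e+13)
= 31.5255

31.5255


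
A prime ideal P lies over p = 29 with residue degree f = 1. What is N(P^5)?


N(P^a) = p^(a*f)
= 29^(5*1)
= 29^5
= 20511149

20511149


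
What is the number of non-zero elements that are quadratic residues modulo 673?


For prime p, the number of non-zero quadratic residues is (p-1)/2.
= (673-1)/2
= 336

336


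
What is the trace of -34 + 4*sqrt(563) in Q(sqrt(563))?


Tr(a + b*sqrt(d)) = (a + b*sqrt(d)) + (a - b*sqrt(d)) = 2a
= 2 * (-34)
= -68

-68


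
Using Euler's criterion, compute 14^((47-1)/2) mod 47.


p = 47 is prime and the exponent is (p-1)/2 = 23, so by Euler's criterion 14^23 = (14/47) = +1 or -1 mod 47.
Compute by square-and-multiply:
  23 = 16 + 4 + 2 + 1 (binary 10111)
  Repeated squaring mod 47: 14^1 = 14, 14^2 = 8, 14^4 = 17, 14^8 = 7, 14^16 = 2
  14^23 = 14^16 * 14^4 * 14^2 * 14^1 = 2 * 17 * 8 * 14 mod 47
    2 * 17 = 34 = 34 mod 47
    34 * 8 = 272 = 37 mod 47
    37 * 14 = 518 = 1 mod 47
  14^23 = 1 mod 47
Result 1: 14 is a quadratic residue mod 47.
14^23 mod 47 = 1

1


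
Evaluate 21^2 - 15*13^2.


x^2 - d*y^2
= 21^2 - 15*13^2
= 441 - 2535
= -2094

-2094


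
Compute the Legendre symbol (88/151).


p = 151 is prime, so compute (88/151) with the reciprocity algorithm (Jacobi-symbol steps: pull out 2s via (2/n), flip via reciprocity, reduce):
  pull out 2: (2/151) = +1  (since 151 mod 8 = 7)
  pull out 2: (2/151) = +1  (since 151 mod 8 = 7)
  pull out 2: (2/151) = +1  (since 151 mod 8 = 7)
  reciprocity: (11/151) -> -(151/11)
  reduce: (8/11)
  pull out 2: (2/11) = -1  (since 11 mod 8 = 3)
  pull out 2: (2/11) = -1  (since 11 mod 8 = 3)
  pull out 2: (2/11) = -1  (since 11 mod 8 = 3)
  (1/11) = 1
Product of signs = 1
(88/151) = 1

1


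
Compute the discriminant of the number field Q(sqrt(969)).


For K = Q(sqrt(d)) with d squarefree: disc(K) = d if d = 1 mod 4, and disc(K) = 4d if d = 2 or 3 mod 4.
Here d = 969, and d mod 4 = 1.
d = 1 mod 4 (O_K = Z[(1+sqrt(d))/2]), so disc(K) = d = 969

969


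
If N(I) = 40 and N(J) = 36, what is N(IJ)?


N(IJ) = N(I) * N(J)
= 40 * 36
= 1440

1440


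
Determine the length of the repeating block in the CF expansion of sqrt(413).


Run the CF algorithm for sqrt(413).
a_0 = floor(sqrt(413)) = 20; set m_0=0, q_0=1.
Recurrence: m' = q*a - m,  q' = (d - m'^2)/q,  a' = floor((a_0 + m')/q').
  step 1: m=20, q=13, a=3
  step 2: m=19, q=4, a=9
  step 3: m=17, q=31, a=1
  step 4: m=14, q=7, a=4
  step 5: m=14, q=31, a=1
  step 6: m=17, q=4, a=9
  step 7: m=19, q=13, a=3
  step 8: m=20, q=1, a=40
a_8 = 2*a_0 = 40, so the period closes here.
sqrt(413) = [20; 3, 9, 1, 4, 1, 9, 3, 40]
Period length = 8

8


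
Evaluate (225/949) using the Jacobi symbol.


Compute (225/949) via quadratic reciprocity:
  reciprocity: (225/949) -> +(949/225)
  reduce: (49/225)
  reciprocity: (49/225) -> +(225/49)
  reduce: (29/49)
  reciprocity: (29/49) -> +(49/29)
  reduce: (20/29)
  pull out 2: (2/29) = -1  (since 29 mod 8 = 5)
  pull out 2: (2/29) = -1  (since 29 mod 8 = 5)
  reciprocity: (5/29) -> +(29/5)
  reduce: (4/5)
  pull out 2: (2/5) = -1  (since 5 mod 8 = 5)
  pull out 2: (2/5) = -1  (since 5 mod 8 = 5)
  (1/5) = 1
Product of signs = 1

1


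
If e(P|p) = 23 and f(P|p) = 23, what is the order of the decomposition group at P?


|D_P| = e * f
= 23 * 23
= 529

529


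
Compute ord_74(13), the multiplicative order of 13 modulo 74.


We want ord_74(13), the smallest k >= 1 with 13^k = 1 mod 74.
n = 74 = 2 * 37, phi(74) = 36; the order divides phi(n).
Divisors of 36: 1, 2, 3, 4, 6, 9, 12, 18, 36
Repeated squaring mod 74: 13^1 = 13, 13^2 = 21, 13^4 = 71, 13^8 = 9, 13^16 = 7, 13^32 = 49
Test divisors in increasing order:
  k=1: 13^1 = 13 mod 74
  k=2: 13^2 = 21 mod 74
  k=3: 13^3 = 21 * 13 = 51 mod 74
  k=4: 13^4 = 71 mod 74
  k=6: 13^6 = 71 * 21 = 11 mod 74
  k=9: 13^9 = 9 * 13 = 43 mod 74
  k=12: 13^12 = 9 * 71 = 47 mod 74
  k=18: 13^18 = 7 * 21 = 73 mod 74
  k=36: 13^36 = 49 * 71 = 1 mod 74  <- first divisor giving 1
Order = 36

36


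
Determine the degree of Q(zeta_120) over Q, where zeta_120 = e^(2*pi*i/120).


The degree equals Euler's totient phi(120).
120 = 2^3 * 3 * 5
phi(120) = 32

32


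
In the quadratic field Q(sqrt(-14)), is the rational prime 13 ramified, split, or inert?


K = Q(sqrt(-14)). Since d mod 4 = 2, disc(K) = -56.
Check p | disc: -56 mod 13 = 9.
p does not divide disc. Compute Legendre symbol (d/p):
12^((13-1)/2) mod 13 = 1
(d/p) = 1, so p splits: (p) = P*P' with e=1, f=1, g=2.
Therefore p is split.

split


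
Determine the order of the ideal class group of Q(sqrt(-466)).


K = Q(sqrt(-466)). d mod 4 = 2, so D = disc(K) = 4d = -1864
h(K) equals the number of primitive reduced positive-definite forms (a, b, c) = a*x^2 + b*x*y + c*y^2 with b^2 - 4ac = D,
where reduced means |b| <= a <= c, with b >= 0 whenever |b| = a or a = c, and primitive means gcd(a, b, c) = 1.
Reduced forces 3a^2 <= |D| = 1864, so 1 <= a <= 24; b must have the parity of D, and c = (b^2 - D)/(4a) must be an integer >= a.
Enumerate a = 1..24, b in [-a, a]:
  a=1: (1, 0, 466)  [1]
  a=2: (2, 0, 233)  [1]
  a=3..4: none
  a=5: (5, -4, 94), (5, 4, 94)  [2]
  a=6..9: none
  a=10: (10, -4, 47), (10, 4, 47)  [2]
  a=11..18: none
  a=19: (19, -6, 25), (19, 6, 25)  [2]
  a=20..24: none
Total reduced forms: 1 + 1 + 2 + 2 + 2 = 8
h = 8

8


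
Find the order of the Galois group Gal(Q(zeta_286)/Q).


|Gal(Q(zeta_286)/Q)| = phi(286)
= 120

120


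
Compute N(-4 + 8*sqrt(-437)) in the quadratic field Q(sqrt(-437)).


N(a + b*sqrt(d)) = a^2 - d*b^2
= (-4)^2 - (-437)*(8)^2
= 16 + 27968
= 27984

27984


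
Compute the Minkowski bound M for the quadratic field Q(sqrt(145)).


d = 145, d mod 4 = 1, so disc(K) = d = 145; |disc(K)| = 145
Real quadratic field, so n = 2, s = r2 = 0, r1 = 2
M = (n!/n^n) * (4/pi)^s * sqrt(|disc(K)|) = (2!/2^2) * (4/pi)^0 * sqrt(145)
= 0.5 * 1.000000 * 12.041595
= 6.0208

6.0208


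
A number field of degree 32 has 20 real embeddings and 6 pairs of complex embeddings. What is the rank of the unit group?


By Dirichlet's unit theorem:
rank = r1 + r2 - 1
= 20 + 6 - 1
= 25

25


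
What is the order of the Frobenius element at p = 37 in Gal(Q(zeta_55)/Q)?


The Frobenius at p in Gal(Q(zeta_n)/Q) = (Z/nZ)* is the class of p, so its order is ord_55(37), the smallest k >= 1 with 37^k = 1 mod 55.
n = 55 = 5 * 11, phi(55) = 40; the order divides phi(n).
Divisors of 40: 1, 2, 4, 5, 8, 10, 20, 40
Repeated squaring mod 55: 37^1 = 37, 37^2 = 49, 37^4 = 36, 37^8 = 31, 37^16 = 26, 37^32 = 16
Test divisors in increasing order:
  k=1: 37^1 = 37 mod 55
  k=2: 37^2 = 49 mod 55
  k=4: 37^4 = 36 mod 55
  k=5: 37^5 = 36 * 37 = 12 mod 55
  k=8: 37^8 = 31 mod 55
  k=10: 37^10 = 31 * 49 = 34 mod 55
  k=20: 37^20 = 26 * 36 = 1 mod 55  <- first divisor giving 1
Order = 20

20
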